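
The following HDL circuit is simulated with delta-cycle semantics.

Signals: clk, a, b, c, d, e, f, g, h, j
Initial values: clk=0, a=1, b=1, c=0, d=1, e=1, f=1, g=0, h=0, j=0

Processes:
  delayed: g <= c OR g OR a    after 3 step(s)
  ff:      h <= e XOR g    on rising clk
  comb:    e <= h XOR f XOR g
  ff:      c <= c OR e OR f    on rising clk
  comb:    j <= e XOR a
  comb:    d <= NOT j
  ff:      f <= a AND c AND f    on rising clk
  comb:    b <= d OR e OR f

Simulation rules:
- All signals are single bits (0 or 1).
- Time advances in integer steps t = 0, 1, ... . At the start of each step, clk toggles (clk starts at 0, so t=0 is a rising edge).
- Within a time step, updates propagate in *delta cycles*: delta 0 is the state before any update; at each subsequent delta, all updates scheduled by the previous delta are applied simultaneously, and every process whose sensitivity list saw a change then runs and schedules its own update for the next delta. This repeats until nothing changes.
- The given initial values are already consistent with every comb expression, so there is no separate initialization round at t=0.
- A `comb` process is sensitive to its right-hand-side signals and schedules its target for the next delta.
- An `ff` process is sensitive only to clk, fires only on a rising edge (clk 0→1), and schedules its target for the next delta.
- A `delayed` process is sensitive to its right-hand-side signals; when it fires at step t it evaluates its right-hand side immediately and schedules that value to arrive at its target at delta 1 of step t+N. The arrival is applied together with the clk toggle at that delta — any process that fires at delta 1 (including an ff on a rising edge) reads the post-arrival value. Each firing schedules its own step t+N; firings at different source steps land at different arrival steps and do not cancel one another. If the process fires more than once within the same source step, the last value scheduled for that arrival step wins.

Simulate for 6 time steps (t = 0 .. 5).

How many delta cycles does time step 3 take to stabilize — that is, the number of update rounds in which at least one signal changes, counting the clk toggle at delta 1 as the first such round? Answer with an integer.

5

[bits: clk,f,h,e,a,g,d,b,j,c]
t=0: Δ0=0101101100 Δ1=1101101100 Δ2=1011101101 | 2Δ
t=1: Δ0=1011101101 Δ1=0011101101 | 1Δ
t=2: Δ0=0011101101 Δ1=1011101101 | 1Δ
t=3: Δ0=1011101101 Δ1=0011111101 Δ2=0010111101 Δ3=0010111111 Δ4=0010110111 Δ5=0010110011 | 5Δ
t=4: Δ0=0010110011 Δ1=1010110011 | 1Δ
t=5: Δ0=1010110011 Δ1=0010110011 | 1Δ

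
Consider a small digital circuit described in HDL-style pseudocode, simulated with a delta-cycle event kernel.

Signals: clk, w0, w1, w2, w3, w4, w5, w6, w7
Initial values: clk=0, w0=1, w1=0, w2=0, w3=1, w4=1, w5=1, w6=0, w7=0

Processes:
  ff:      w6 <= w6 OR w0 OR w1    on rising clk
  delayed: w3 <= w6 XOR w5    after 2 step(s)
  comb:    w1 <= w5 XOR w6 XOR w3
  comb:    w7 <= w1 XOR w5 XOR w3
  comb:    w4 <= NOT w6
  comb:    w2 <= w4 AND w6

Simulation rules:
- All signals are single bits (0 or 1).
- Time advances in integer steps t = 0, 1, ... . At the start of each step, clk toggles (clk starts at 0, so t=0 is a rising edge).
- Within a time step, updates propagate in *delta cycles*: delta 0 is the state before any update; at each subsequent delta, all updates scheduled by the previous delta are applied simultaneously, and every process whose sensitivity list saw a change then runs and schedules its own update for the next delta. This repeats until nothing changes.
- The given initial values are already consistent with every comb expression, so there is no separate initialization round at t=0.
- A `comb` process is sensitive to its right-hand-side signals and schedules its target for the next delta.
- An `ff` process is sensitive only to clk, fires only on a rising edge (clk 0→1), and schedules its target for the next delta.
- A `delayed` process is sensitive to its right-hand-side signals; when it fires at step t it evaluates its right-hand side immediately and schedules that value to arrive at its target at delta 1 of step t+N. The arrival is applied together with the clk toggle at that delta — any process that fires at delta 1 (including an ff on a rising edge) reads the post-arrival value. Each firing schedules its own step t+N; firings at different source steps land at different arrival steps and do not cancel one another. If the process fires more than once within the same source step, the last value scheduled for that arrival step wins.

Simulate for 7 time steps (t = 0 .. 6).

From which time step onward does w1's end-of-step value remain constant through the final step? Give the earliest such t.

2

[bits: w2,w5,w6,w1,clk,w3,w4,w7,w0]
t=0: Δ0=010001101 Δ1=010011101 Δ2=011011101 Δ3=111111001 Δ4=011111011 | 4Δ
t=1: Δ0=011111011 Δ1=011101011 | 1Δ
t=2: Δ0=011101011 Δ1=011110011 Δ2=011010001 Δ3=011010011 | 3Δ
t=3: Δ0=011010011 Δ1=011000011 | 1Δ
t=4: Δ0=011000011 Δ1=011010011 | 1Δ
t=5: Δ0=011010011 Δ1=011000011 | 1Δ
t=6: Δ0=011000011 Δ1=011010011 | 1Δ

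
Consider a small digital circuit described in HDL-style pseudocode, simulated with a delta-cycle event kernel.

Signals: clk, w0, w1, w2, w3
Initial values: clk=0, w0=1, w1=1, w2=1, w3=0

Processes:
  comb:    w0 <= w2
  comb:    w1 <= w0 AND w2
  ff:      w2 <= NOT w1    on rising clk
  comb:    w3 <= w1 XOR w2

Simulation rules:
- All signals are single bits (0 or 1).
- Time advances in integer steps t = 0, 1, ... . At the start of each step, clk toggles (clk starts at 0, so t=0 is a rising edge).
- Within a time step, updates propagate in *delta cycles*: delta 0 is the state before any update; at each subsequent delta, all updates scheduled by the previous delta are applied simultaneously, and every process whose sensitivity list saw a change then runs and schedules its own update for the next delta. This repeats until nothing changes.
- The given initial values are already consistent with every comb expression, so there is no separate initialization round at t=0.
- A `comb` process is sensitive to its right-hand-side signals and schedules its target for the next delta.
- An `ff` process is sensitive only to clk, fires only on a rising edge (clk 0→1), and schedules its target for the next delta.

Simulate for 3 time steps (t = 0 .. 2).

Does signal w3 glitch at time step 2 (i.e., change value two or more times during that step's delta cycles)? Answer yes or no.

t0.Δ0 w3=0 w2=1 w1=1 clk=0 w0=1
t0.Δ1 w3=0 w2=1 w1=1 clk=1 w0=1
t0.Δ2 w3=0 w2=0 w1=1 clk=1 w0=1
t0.Δ3 w3=1 w2=0 w1=0 clk=1 w0=0
t0.Δ4 w3=0 w2=0 w1=0 clk=1 w0=0
t1.Δ0 w3=0 w2=0 w1=0 clk=1 w0=0
t1.Δ1 w3=0 w2=0 w1=0 clk=0 w0=0
t2.Δ0 w3=0 w2=0 w1=0 clk=0 w0=0
t2.Δ1 w3=0 w2=0 w1=0 clk=1 w0=0
t2.Δ2 w3=0 w2=1 w1=0 clk=1 w0=0
t2.Δ3 w3=1 w2=1 w1=0 clk=1 w0=1
t2.Δ4 w3=1 w2=1 w1=1 clk=1 w0=1
t2.Δ5 w3=0 w2=1 w1=1 clk=1 w0=1

yes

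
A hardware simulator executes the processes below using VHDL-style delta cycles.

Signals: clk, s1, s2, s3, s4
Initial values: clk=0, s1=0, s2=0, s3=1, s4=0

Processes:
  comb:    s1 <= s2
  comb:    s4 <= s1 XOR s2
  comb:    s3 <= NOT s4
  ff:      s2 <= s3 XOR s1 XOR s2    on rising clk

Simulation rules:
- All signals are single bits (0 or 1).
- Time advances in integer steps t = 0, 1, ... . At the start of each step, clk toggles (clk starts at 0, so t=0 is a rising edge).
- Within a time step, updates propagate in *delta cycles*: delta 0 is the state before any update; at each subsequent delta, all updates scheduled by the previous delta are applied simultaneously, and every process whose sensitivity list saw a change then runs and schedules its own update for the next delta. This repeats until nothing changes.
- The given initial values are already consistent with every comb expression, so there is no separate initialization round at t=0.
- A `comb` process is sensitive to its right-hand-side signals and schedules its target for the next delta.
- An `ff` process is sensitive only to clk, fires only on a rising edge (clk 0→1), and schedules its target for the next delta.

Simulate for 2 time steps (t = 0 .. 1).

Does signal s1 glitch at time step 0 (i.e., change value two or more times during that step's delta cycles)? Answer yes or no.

no

[bits: s2,s4,s1,s3,clk]
t=0: Δ0=00010 Δ1=00011 Δ2=10011 Δ3=11111 Δ4=10101 Δ5=10111 | 5Δ
t=1: Δ0=10111 Δ1=10110 | 1Δ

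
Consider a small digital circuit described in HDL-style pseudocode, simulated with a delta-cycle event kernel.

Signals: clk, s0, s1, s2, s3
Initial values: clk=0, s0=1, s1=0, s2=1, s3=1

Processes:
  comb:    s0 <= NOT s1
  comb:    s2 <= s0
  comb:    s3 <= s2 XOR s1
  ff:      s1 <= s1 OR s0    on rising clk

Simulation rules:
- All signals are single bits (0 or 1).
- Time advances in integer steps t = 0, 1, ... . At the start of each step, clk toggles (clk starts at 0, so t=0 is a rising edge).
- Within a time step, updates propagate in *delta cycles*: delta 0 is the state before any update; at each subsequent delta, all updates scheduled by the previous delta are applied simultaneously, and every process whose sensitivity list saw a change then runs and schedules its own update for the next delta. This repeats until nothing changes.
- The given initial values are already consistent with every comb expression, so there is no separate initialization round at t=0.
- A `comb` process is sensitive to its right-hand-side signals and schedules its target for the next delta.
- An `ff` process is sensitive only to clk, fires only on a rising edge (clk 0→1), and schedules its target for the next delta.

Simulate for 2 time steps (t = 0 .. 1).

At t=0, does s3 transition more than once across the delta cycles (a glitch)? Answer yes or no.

yes

[bits: s1,s3,s0,clk,s2]
t=0: Δ0=01101 Δ1=01111 Δ2=11111 Δ3=10011 Δ4=10010 Δ5=11010 | 5Δ
t=1: Δ0=11010 Δ1=11000 | 1Δ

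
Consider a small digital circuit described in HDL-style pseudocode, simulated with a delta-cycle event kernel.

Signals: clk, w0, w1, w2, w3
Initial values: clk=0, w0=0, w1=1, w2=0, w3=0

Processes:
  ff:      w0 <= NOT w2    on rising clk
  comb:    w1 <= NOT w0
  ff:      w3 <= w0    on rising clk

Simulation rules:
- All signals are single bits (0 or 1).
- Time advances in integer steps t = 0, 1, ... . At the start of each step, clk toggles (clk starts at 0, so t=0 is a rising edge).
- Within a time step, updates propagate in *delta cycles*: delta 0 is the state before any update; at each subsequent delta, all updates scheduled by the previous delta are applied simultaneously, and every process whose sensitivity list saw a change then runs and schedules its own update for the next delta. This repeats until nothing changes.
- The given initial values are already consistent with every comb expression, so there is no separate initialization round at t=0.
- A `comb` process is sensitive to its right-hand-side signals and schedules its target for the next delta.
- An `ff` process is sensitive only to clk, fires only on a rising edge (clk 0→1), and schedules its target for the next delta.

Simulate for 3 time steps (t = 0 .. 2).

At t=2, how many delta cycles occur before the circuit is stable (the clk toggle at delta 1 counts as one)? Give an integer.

2

t=0 Δ0: w3=0 w1=1 w2=0 clk=0 w0=0
  Δ1: clk:0→1
  Δ2: w0:0→1
  Δ3: w1:1→0
  (3Δ to stable)
t=1 Δ0: w3=0 w1=0 w2=0 clk=1 w0=1
  Δ1: clk:1→0
  (1Δ to stable)
t=2 Δ0: w3=0 w1=0 w2=0 clk=0 w0=1
  Δ1: clk:0→1
  Δ2: w3:0→1
  (2Δ to stable)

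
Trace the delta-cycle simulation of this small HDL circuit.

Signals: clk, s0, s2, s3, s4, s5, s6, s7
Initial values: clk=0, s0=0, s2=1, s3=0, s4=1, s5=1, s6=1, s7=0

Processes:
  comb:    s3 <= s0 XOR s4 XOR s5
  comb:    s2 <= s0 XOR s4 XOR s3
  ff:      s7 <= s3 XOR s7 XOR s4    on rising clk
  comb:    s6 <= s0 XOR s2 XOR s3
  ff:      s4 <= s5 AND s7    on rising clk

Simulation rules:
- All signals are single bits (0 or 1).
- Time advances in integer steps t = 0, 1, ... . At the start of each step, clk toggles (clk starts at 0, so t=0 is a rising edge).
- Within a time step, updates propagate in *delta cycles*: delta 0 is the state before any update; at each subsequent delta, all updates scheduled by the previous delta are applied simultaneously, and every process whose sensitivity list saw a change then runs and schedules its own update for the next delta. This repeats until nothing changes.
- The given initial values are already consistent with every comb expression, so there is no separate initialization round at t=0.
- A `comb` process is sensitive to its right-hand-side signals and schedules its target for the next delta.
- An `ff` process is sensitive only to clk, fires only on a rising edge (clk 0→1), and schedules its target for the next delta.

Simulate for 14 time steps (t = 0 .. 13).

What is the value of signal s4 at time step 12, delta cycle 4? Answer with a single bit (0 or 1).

[bits: s0,s2,clk,s4,s5,s3,s6,s7]
t=0: Δ0=01011010 Δ1=01111010 Δ2=01101011 Δ3=00101111 Δ4=01101111 Δ5=01101101 | 5Δ
t=1: Δ0=01101101 Δ1=01001101 | 1Δ
t=2: Δ0=01001101 Δ1=01101101 Δ2=01111100 Δ3=00111000 Δ4=01111000 Δ5=01111010 | 5Δ
t=3: Δ0=01111010 Δ1=01011010 | 1Δ
t=4: Δ0=01011010 Δ1=01111010 Δ2=01101011 Δ3=00101111 Δ4=01101111 Δ5=01101101 | 5Δ
t=5: Δ0=01101101 Δ1=01001101 | 1Δ
t=6: Δ0=01001101 Δ1=01101101 Δ2=01111100 Δ3=00111000 Δ4=01111000 Δ5=01111010 | 5Δ
t=7: Δ0=01111010 Δ1=01011010 | 1Δ
t=8: Δ0=01011010 Δ1=01111010 Δ2=01101011 Δ3=00101111 Δ4=01101111 Δ5=01101101 | 5Δ
t=9: Δ0=01101101 Δ1=01001101 | 1Δ
t=10: Δ0=01001101 Δ1=01101101 Δ2=01111100 Δ3=00111000 Δ4=01111000 Δ5=01111010 | 5Δ
t=11: Δ0=01111010 Δ1=01011010 | 1Δ
t=12: Δ0=01011010 Δ1=01111010 Δ2=01101011 Δ3=00101111 Δ4=01101111 Δ5=01101101 | 5Δ
t=13: Δ0=01101101 Δ1=01001101 | 1Δ

0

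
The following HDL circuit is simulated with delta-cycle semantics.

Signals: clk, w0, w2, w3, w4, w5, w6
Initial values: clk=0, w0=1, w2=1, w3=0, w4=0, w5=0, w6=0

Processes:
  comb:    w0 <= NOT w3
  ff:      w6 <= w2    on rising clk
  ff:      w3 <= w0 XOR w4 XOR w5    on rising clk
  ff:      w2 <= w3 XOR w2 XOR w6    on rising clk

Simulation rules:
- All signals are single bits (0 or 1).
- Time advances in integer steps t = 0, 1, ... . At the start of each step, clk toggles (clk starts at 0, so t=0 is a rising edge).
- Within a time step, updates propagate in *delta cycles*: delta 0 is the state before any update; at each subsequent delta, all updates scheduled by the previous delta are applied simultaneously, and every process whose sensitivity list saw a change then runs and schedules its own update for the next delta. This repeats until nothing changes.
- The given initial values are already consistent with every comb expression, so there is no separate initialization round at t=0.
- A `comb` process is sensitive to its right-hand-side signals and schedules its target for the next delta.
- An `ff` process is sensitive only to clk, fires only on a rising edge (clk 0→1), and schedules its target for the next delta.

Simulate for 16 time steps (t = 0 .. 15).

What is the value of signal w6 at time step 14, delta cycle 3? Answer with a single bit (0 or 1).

1

t0.Δ0 w3=0 w5=0 clk=0 w4=0 w2=1 w0=1 w6=0
t0.Δ1 w3=0 w5=0 clk=1 w4=0 w2=1 w0=1 w6=0
t0.Δ2 w3=1 w5=0 clk=1 w4=0 w2=1 w0=1 w6=1
t0.Δ3 w3=1 w5=0 clk=1 w4=0 w2=1 w0=0 w6=1
t1.Δ0 w3=1 w5=0 clk=1 w4=0 w2=1 w0=0 w6=1
t1.Δ1 w3=1 w5=0 clk=0 w4=0 w2=1 w0=0 w6=1
t2.Δ0 w3=1 w5=0 clk=0 w4=0 w2=1 w0=0 w6=1
t2.Δ1 w3=1 w5=0 clk=1 w4=0 w2=1 w0=0 w6=1
t2.Δ2 w3=0 w5=0 clk=1 w4=0 w2=1 w0=0 w6=1
t2.Δ3 w3=0 w5=0 clk=1 w4=0 w2=1 w0=1 w6=1
t3.Δ0 w3=0 w5=0 clk=1 w4=0 w2=1 w0=1 w6=1
t3.Δ1 w3=0 w5=0 clk=0 w4=0 w2=1 w0=1 w6=1
t4.Δ0 w3=0 w5=0 clk=0 w4=0 w2=1 w0=1 w6=1
t4.Δ1 w3=0 w5=0 clk=1 w4=0 w2=1 w0=1 w6=1
t4.Δ2 w3=1 w5=0 clk=1 w4=0 w2=0 w0=1 w6=1
t4.Δ3 w3=1 w5=0 clk=1 w4=0 w2=0 w0=0 w6=1
t5.Δ0 w3=1 w5=0 clk=1 w4=0 w2=0 w0=0 w6=1
t5.Δ1 w3=1 w5=0 clk=0 w4=0 w2=0 w0=0 w6=1
t6.Δ0 w3=1 w5=0 clk=0 w4=0 w2=0 w0=0 w6=1
t6.Δ1 w3=1 w5=0 clk=1 w4=0 w2=0 w0=0 w6=1
t6.Δ2 w3=0 w5=0 clk=1 w4=0 w2=0 w0=0 w6=0
t6.Δ3 w3=0 w5=0 clk=1 w4=0 w2=0 w0=1 w6=0
t7.Δ0 w3=0 w5=0 clk=1 w4=0 w2=0 w0=1 w6=0
t7.Δ1 w3=0 w5=0 clk=0 w4=0 w2=0 w0=1 w6=0
t8.Δ0 w3=0 w5=0 clk=0 w4=0 w2=0 w0=1 w6=0
t8.Δ1 w3=0 w5=0 clk=1 w4=0 w2=0 w0=1 w6=0
t8.Δ2 w3=1 w5=0 clk=1 w4=0 w2=0 w0=1 w6=0
t8.Δ3 w3=1 w5=0 clk=1 w4=0 w2=0 w0=0 w6=0
t9.Δ0 w3=1 w5=0 clk=1 w4=0 w2=0 w0=0 w6=0
t9.Δ1 w3=1 w5=0 clk=0 w4=0 w2=0 w0=0 w6=0
t10.Δ0 w3=1 w5=0 clk=0 w4=0 w2=0 w0=0 w6=0
t10.Δ1 w3=1 w5=0 clk=1 w4=0 w2=0 w0=0 w6=0
t10.Δ2 w3=0 w5=0 clk=1 w4=0 w2=1 w0=0 w6=0
t10.Δ3 w3=0 w5=0 clk=1 w4=0 w2=1 w0=1 w6=0
t11.Δ0 w3=0 w5=0 clk=1 w4=0 w2=1 w0=1 w6=0
t11.Δ1 w3=0 w5=0 clk=0 w4=0 w2=1 w0=1 w6=0
t12.Δ0 w3=0 w5=0 clk=0 w4=0 w2=1 w0=1 w6=0
t12.Δ1 w3=0 w5=0 clk=1 w4=0 w2=1 w0=1 w6=0
t12.Δ2 w3=1 w5=0 clk=1 w4=0 w2=1 w0=1 w6=1
t12.Δ3 w3=1 w5=0 clk=1 w4=0 w2=1 w0=0 w6=1
t13.Δ0 w3=1 w5=0 clk=1 w4=0 w2=1 w0=0 w6=1
t13.Δ1 w3=1 w5=0 clk=0 w4=0 w2=1 w0=0 w6=1
t14.Δ0 w3=1 w5=0 clk=0 w4=0 w2=1 w0=0 w6=1
t14.Δ1 w3=1 w5=0 clk=1 w4=0 w2=1 w0=0 w6=1
t14.Δ2 w3=0 w5=0 clk=1 w4=0 w2=1 w0=0 w6=1
t14.Δ3 w3=0 w5=0 clk=1 w4=0 w2=1 w0=1 w6=1
t15.Δ0 w3=0 w5=0 clk=1 w4=0 w2=1 w0=1 w6=1
t15.Δ1 w3=0 w5=0 clk=0 w4=0 w2=1 w0=1 w6=1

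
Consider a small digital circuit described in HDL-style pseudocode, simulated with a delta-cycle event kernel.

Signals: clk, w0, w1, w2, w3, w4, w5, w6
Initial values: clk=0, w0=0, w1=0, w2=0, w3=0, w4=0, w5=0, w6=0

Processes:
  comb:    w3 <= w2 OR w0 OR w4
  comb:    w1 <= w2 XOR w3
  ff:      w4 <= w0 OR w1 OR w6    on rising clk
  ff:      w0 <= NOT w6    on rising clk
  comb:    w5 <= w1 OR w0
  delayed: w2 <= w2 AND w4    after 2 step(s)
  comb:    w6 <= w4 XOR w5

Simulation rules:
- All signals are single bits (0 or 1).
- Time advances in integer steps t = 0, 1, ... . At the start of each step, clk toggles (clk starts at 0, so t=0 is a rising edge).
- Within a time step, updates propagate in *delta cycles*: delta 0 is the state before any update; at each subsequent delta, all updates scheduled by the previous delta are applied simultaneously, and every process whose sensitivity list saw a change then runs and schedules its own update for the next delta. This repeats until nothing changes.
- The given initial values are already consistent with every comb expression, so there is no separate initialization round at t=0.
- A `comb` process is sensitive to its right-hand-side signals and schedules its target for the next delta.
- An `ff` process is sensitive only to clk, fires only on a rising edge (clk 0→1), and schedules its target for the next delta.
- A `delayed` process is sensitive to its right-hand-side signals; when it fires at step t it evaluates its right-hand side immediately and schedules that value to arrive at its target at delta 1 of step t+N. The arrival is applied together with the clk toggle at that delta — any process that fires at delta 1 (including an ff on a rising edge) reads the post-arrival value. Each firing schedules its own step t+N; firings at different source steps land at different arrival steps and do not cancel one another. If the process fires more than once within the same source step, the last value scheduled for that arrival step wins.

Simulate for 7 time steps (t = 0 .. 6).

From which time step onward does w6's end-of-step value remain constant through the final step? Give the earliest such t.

t0.Δ0 w1=0 w2=0 w3=0 clk=0 w5=0 w0=0 w4=0 w6=0
t0.Δ1 w1=0 w2=0 w3=0 clk=1 w5=0 w0=0 w4=0 w6=0
t0.Δ2 w1=0 w2=0 w3=0 clk=1 w5=0 w0=1 w4=0 w6=0
t0.Δ3 w1=0 w2=0 w3=1 clk=1 w5=1 w0=1 w4=0 w6=0
t0.Δ4 w1=1 w2=0 w3=1 clk=1 w5=1 w0=1 w4=0 w6=1
t1.Δ0 w1=1 w2=0 w3=1 clk=1 w5=1 w0=1 w4=0 w6=1
t1.Δ1 w1=1 w2=0 w3=1 clk=0 w5=1 w0=1 w4=0 w6=1
t2.Δ0 w1=1 w2=0 w3=1 clk=0 w5=1 w0=1 w4=0 w6=1
t2.Δ1 w1=1 w2=0 w3=1 clk=1 w5=1 w0=1 w4=0 w6=1
t2.Δ2 w1=1 w2=0 w3=1 clk=1 w5=1 w0=0 w4=1 w6=1
t2.Δ3 w1=1 w2=0 w3=1 clk=1 w5=1 w0=0 w4=1 w6=0
t3.Δ0 w1=1 w2=0 w3=1 clk=1 w5=1 w0=0 w4=1 w6=0
t3.Δ1 w1=1 w2=0 w3=1 clk=0 w5=1 w0=0 w4=1 w6=0
t4.Δ0 w1=1 w2=0 w3=1 clk=0 w5=1 w0=0 w4=1 w6=0
t4.Δ1 w1=1 w2=0 w3=1 clk=1 w5=1 w0=0 w4=1 w6=0
t4.Δ2 w1=1 w2=0 w3=1 clk=1 w5=1 w0=1 w4=1 w6=0
t5.Δ0 w1=1 w2=0 w3=1 clk=1 w5=1 w0=1 w4=1 w6=0
t5.Δ1 w1=1 w2=0 w3=1 clk=0 w5=1 w0=1 w4=1 w6=0
t6.Δ0 w1=1 w2=0 w3=1 clk=0 w5=1 w0=1 w4=1 w6=0
t6.Δ1 w1=1 w2=0 w3=1 clk=1 w5=1 w0=1 w4=1 w6=0

2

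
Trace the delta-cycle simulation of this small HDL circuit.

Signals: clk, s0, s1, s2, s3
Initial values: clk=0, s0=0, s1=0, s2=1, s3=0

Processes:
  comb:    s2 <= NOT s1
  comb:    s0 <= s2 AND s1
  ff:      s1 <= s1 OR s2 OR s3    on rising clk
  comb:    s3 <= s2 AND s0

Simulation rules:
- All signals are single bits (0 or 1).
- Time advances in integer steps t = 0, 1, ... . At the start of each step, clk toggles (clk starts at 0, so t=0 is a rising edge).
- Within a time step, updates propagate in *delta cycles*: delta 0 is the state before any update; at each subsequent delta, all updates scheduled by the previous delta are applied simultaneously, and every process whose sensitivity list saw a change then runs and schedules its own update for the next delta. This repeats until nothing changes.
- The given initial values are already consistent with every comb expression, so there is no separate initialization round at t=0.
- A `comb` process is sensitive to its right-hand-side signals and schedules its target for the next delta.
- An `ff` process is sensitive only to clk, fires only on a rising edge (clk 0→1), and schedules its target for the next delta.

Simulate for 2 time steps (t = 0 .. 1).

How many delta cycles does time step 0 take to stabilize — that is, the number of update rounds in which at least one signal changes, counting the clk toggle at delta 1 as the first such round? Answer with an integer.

4

t=0 Δ0: clk=0 s0=0 s1=0 s2=1 s3=0
  Δ1: clk:0→1
  Δ2: s1:0→1
  Δ3: s0:0→1, s2:1→0
  Δ4: s0:1→0
  (4Δ to stable)
t=1 Δ0: clk=1 s0=0 s1=1 s2=0 s3=0
  Δ1: clk:1→0
  (1Δ to stable)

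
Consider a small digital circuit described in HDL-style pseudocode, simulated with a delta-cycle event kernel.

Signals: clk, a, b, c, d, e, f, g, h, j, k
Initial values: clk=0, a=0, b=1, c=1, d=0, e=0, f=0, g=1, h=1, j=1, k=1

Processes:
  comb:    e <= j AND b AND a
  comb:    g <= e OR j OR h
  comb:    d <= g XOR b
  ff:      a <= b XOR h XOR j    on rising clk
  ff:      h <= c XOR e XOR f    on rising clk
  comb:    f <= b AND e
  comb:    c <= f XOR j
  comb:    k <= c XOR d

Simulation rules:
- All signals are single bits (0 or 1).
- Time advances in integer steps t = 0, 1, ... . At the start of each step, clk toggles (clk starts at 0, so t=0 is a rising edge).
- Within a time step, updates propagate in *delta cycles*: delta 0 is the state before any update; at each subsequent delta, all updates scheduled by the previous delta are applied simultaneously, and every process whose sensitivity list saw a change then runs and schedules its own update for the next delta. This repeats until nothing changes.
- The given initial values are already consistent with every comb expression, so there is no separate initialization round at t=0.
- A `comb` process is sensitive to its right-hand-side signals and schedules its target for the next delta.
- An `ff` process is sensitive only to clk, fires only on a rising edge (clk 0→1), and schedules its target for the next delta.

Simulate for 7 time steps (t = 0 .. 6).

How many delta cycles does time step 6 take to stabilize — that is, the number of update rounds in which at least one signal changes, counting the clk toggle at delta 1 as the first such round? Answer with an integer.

[bits: d,e,clk,c,f,h,j,b,a,k,g]
t=0: Δ0=00010111011 Δ1=00110111011 Δ2=00110111111 Δ3=01110111111 Δ4=01111111111 Δ5=01101111111 Δ6=01101111101 | 6Δ
t=1: Δ0=01101111101 Δ1=01001111101 | 1Δ
t=2: Δ0=01001111101 Δ1=01101111101 Δ2=01101011101 | 2Δ
t=3: Δ0=01101011101 Δ1=01001011101 | 1Δ
t=4: Δ0=01001011101 Δ1=01101011101 Δ2=01101011001 Δ3=00101011001 Δ4=00100011001 Δ5=00110011001 Δ6=00110011011 | 6Δ
t=5: Δ0=00110011011 Δ1=00010011011 | 1Δ
t=6: Δ0=00010011011 Δ1=00110011011 Δ2=00110111011 | 2Δ

2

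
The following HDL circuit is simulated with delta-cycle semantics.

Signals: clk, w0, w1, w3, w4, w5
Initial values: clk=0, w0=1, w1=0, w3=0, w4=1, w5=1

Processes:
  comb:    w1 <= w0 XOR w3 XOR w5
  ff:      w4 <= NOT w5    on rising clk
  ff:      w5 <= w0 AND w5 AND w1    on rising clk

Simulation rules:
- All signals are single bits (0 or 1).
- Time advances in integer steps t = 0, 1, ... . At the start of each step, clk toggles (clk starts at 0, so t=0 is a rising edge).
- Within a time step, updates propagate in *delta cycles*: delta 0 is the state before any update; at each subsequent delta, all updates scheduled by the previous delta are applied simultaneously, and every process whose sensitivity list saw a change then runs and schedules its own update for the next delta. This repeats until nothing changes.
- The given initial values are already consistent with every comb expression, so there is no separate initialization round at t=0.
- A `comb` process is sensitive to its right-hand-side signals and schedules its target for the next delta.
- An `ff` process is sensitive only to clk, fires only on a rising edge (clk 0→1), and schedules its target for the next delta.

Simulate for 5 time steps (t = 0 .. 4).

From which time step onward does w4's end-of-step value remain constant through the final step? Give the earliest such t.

[bits: w0,w5,w4,w1,w3,clk]
t=0: Δ0=111000 Δ1=111001 Δ2=100001 Δ3=100101 | 3Δ
t=1: Δ0=100101 Δ1=100100 | 1Δ
t=2: Δ0=100100 Δ1=100101 Δ2=101101 | 2Δ
t=3: Δ0=101101 Δ1=101100 | 1Δ
t=4: Δ0=101100 Δ1=101101 | 1Δ

2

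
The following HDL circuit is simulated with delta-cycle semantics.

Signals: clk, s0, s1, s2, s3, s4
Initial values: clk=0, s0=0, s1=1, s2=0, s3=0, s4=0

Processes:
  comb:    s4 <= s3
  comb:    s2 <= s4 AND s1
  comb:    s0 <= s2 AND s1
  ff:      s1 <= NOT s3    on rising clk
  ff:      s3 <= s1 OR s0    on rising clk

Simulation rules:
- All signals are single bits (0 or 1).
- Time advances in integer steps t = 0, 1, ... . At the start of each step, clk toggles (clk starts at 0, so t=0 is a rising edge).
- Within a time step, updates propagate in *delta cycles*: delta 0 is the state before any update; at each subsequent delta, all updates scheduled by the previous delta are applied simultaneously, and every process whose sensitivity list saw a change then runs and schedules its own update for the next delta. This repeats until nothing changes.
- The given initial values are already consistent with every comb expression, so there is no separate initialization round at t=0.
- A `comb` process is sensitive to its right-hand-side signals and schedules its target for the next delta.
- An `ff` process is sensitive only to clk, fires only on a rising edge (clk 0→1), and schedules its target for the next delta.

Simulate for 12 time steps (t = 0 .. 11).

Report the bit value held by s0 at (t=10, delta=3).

0

[bits: s2,clk,s1,s3,s0,s4]
t=0: Δ0=001000 Δ1=011000 Δ2=011100 Δ3=011101 Δ4=111101 Δ5=111111 | 5Δ
t=1: Δ0=111111 Δ1=101111 | 1Δ
t=2: Δ0=101111 Δ1=111111 Δ2=110111 Δ3=010101 | 3Δ
t=3: Δ0=010101 Δ1=000101 | 1Δ
t=4: Δ0=000101 Δ1=010101 Δ2=010001 Δ3=010000 | 3Δ
t=5: Δ0=010000 Δ1=000000 | 1Δ
t=6: Δ0=000000 Δ1=010000 Δ2=011000 | 2Δ
t=7: Δ0=011000 Δ1=001000 | 1Δ
t=8: Δ0=001000 Δ1=011000 Δ2=011100 Δ3=011101 Δ4=111101 Δ5=111111 | 5Δ
t=9: Δ0=111111 Δ1=101111 | 1Δ
t=10: Δ0=101111 Δ1=111111 Δ2=110111 Δ3=010101 | 3Δ
t=11: Δ0=010101 Δ1=000101 | 1Δ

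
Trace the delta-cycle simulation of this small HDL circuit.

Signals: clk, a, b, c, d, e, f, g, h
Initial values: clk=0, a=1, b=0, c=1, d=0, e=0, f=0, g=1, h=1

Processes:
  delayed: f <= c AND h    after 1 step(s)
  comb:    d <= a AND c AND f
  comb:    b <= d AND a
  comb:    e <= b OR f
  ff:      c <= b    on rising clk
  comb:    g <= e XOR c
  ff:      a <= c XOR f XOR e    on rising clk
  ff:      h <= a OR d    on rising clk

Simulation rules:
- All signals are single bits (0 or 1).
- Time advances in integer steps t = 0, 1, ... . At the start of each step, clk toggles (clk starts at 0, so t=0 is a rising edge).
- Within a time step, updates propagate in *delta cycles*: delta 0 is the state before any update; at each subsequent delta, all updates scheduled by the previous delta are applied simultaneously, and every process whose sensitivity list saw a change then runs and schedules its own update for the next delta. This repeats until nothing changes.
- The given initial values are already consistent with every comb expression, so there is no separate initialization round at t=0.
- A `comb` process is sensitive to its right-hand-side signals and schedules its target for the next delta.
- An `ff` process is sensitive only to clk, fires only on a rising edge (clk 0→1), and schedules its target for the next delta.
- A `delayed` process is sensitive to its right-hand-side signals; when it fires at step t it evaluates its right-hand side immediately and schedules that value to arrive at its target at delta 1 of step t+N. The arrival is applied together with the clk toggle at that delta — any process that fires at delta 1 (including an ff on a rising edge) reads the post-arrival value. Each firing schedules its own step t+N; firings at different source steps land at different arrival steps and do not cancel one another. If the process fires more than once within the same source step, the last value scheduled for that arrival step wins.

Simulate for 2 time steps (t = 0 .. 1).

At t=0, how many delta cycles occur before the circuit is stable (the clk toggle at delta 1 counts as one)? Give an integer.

3

[bits: a,f,b,h,g,c,clk,e,d]
t=0: Δ0=100111000 Δ1=100111100 Δ2=100110100 Δ3=100100100 | 3Δ
t=1: Δ0=100100100 Δ1=100100000 | 1Δ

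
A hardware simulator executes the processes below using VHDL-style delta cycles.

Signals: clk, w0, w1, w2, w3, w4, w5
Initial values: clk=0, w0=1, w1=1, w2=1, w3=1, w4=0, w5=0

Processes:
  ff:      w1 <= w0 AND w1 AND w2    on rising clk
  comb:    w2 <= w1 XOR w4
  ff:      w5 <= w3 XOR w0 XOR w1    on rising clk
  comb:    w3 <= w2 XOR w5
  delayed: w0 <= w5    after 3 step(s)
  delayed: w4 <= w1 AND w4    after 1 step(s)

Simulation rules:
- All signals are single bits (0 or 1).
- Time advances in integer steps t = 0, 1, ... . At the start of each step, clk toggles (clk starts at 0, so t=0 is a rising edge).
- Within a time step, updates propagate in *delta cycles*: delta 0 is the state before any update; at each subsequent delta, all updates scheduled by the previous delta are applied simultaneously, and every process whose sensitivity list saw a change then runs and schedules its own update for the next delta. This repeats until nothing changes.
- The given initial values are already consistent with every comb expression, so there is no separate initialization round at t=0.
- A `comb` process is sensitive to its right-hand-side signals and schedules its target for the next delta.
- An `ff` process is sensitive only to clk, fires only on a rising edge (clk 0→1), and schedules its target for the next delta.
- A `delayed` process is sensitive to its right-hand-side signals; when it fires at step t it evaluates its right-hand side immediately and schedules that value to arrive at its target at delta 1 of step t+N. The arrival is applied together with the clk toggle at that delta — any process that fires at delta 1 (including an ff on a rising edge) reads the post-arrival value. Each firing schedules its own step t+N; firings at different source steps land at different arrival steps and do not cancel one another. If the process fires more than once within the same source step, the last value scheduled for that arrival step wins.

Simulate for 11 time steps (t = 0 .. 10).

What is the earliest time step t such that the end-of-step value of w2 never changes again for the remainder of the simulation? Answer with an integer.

[bits: w3,w5,w0,w1,w2,clk,w4]
t=0: Δ0=1011100 Δ1=1011110 Δ2=1111110 Δ3=0111110 | 3Δ
t=1: Δ0=0111110 Δ1=0111100 | 1Δ
t=2: Δ0=0111100 Δ1=0111110 Δ2=0011110 Δ3=1011110 | 3Δ
t=3: Δ0=1011110 Δ1=1011100 | 1Δ
t=4: Δ0=1011100 Δ1=1011110 Δ2=1111110 Δ3=0111110 | 3Δ
t=5: Δ0=0111110 Δ1=0101100 | 1Δ
t=6: Δ0=0101100 Δ1=0101110 Δ2=0100110 Δ3=0100010 Δ4=1100010 | 4Δ
t=7: Δ0=1100010 Δ1=1110000 | 1Δ
t=8: Δ0=1110000 Δ1=1110010 Δ2=1010010 Δ3=0010010 | 3Δ
t=9: Δ0=0010010 Δ1=0010000 | 1Δ
t=10: Δ0=0010000 Δ1=0010010 Δ2=0110010 Δ3=1110010 | 3Δ

6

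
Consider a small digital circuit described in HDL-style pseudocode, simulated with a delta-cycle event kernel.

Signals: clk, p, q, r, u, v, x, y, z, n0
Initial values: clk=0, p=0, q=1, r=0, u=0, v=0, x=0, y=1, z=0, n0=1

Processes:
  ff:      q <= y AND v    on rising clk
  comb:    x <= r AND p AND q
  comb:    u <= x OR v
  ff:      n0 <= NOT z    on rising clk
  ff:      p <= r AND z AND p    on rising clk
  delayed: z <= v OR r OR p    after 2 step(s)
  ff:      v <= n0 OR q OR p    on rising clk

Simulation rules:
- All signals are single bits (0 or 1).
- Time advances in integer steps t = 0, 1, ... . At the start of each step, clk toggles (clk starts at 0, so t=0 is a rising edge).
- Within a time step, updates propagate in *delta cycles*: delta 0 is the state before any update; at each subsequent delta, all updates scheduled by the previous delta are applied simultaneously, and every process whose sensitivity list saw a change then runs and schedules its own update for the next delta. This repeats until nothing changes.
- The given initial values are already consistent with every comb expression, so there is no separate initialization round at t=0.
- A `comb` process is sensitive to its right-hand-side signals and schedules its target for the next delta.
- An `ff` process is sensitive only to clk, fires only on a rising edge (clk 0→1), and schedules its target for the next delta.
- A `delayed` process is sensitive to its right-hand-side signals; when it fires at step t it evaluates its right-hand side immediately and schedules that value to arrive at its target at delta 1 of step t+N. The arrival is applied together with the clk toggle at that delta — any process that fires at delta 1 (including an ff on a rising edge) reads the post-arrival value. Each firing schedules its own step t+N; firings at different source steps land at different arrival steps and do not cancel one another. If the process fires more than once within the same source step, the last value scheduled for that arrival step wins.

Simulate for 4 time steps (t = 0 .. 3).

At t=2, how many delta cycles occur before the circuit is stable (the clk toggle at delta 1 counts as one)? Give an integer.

2

[bits: clk,v,q,p,y,n0,u,x,z,r]
t=0: Δ0=0010110000 Δ1=1010110000 Δ2=1100110000 Δ3=1100111000 | 3Δ
t=1: Δ0=1100111000 Δ1=0100111000 | 1Δ
t=2: Δ0=0100111000 Δ1=1100111010 Δ2=1110101010 | 2Δ
t=3: Δ0=1110101010 Δ1=0110101010 | 1Δ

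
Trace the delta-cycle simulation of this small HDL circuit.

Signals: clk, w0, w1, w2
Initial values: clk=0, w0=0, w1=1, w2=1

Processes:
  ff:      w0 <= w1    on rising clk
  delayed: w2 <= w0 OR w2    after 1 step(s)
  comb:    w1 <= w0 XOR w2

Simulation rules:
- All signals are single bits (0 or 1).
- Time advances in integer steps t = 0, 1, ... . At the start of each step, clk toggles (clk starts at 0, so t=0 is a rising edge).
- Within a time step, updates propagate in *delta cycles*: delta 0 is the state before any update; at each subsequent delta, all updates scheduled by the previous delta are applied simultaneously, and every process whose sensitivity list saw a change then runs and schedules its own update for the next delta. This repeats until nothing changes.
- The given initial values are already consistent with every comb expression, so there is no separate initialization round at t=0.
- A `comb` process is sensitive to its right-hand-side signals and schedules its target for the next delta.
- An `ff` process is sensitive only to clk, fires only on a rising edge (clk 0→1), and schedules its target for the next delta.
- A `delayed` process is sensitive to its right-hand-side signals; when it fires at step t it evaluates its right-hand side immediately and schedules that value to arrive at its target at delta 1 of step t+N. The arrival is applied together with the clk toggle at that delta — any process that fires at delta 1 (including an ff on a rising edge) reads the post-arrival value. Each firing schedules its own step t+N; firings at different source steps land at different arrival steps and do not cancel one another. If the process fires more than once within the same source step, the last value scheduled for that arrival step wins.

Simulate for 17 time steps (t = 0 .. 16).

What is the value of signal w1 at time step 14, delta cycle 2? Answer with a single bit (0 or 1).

0

[bits: w2,w1,w0,clk]
t=0: Δ0=1100 Δ1=1101 Δ2=1111 Δ3=1011 | 3Δ
t=1: Δ0=1011 Δ1=1010 | 1Δ
t=2: Δ0=1010 Δ1=1011 Δ2=1001 Δ3=1101 | 3Δ
t=3: Δ0=1101 Δ1=1100 | 1Δ
t=4: Δ0=1100 Δ1=1101 Δ2=1111 Δ3=1011 | 3Δ
t=5: Δ0=1011 Δ1=1010 | 1Δ
t=6: Δ0=1010 Δ1=1011 Δ2=1001 Δ3=1101 | 3Δ
t=7: Δ0=1101 Δ1=1100 | 1Δ
t=8: Δ0=1100 Δ1=1101 Δ2=1111 Δ3=1011 | 3Δ
t=9: Δ0=1011 Δ1=1010 | 1Δ
t=10: Δ0=1010 Δ1=1011 Δ2=1001 Δ3=1101 | 3Δ
t=11: Δ0=1101 Δ1=1100 | 1Δ
t=12: Δ0=1100 Δ1=1101 Δ2=1111 Δ3=1011 | 3Δ
t=13: Δ0=1011 Δ1=1010 | 1Δ
t=14: Δ0=1010 Δ1=1011 Δ2=1001 Δ3=1101 | 3Δ
t=15: Δ0=1101 Δ1=1100 | 1Δ
t=16: Δ0=1100 Δ1=1101 Δ2=1111 Δ3=1011 | 3Δ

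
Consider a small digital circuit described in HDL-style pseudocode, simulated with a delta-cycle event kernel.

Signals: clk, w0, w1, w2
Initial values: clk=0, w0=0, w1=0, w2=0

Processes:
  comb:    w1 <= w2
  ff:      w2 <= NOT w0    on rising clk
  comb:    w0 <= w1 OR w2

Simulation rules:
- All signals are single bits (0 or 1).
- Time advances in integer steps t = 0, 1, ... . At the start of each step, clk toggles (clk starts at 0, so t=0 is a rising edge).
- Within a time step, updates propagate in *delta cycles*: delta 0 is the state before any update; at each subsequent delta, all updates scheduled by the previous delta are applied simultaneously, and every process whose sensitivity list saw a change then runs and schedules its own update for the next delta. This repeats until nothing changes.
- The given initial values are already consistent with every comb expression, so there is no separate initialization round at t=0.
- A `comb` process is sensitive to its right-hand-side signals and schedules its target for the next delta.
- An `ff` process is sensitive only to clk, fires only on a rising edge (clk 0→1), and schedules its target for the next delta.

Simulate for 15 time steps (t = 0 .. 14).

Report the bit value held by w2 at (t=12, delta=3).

t0.Δ0 w1=0 w2=0 clk=0 w0=0
t0.Δ1 w1=0 w2=0 clk=1 w0=0
t0.Δ2 w1=0 w2=1 clk=1 w0=0
t0.Δ3 w1=1 w2=1 clk=1 w0=1
t1.Δ0 w1=1 w2=1 clk=1 w0=1
t1.Δ1 w1=1 w2=1 clk=0 w0=1
t2.Δ0 w1=1 w2=1 clk=0 w0=1
t2.Δ1 w1=1 w2=1 clk=1 w0=1
t2.Δ2 w1=1 w2=0 clk=1 w0=1
t2.Δ3 w1=0 w2=0 clk=1 w0=1
t2.Δ4 w1=0 w2=0 clk=1 w0=0
t3.Δ0 w1=0 w2=0 clk=1 w0=0
t3.Δ1 w1=0 w2=0 clk=0 w0=0
t4.Δ0 w1=0 w2=0 clk=0 w0=0
t4.Δ1 w1=0 w2=0 clk=1 w0=0
t4.Δ2 w1=0 w2=1 clk=1 w0=0
t4.Δ3 w1=1 w2=1 clk=1 w0=1
t5.Δ0 w1=1 w2=1 clk=1 w0=1
t5.Δ1 w1=1 w2=1 clk=0 w0=1
t6.Δ0 w1=1 w2=1 clk=0 w0=1
t6.Δ1 w1=1 w2=1 clk=1 w0=1
t6.Δ2 w1=1 w2=0 clk=1 w0=1
t6.Δ3 w1=0 w2=0 clk=1 w0=1
t6.Δ4 w1=0 w2=0 clk=1 w0=0
t7.Δ0 w1=0 w2=0 clk=1 w0=0
t7.Δ1 w1=0 w2=0 clk=0 w0=0
t8.Δ0 w1=0 w2=0 clk=0 w0=0
t8.Δ1 w1=0 w2=0 clk=1 w0=0
t8.Δ2 w1=0 w2=1 clk=1 w0=0
t8.Δ3 w1=1 w2=1 clk=1 w0=1
t9.Δ0 w1=1 w2=1 clk=1 w0=1
t9.Δ1 w1=1 w2=1 clk=0 w0=1
t10.Δ0 w1=1 w2=1 clk=0 w0=1
t10.Δ1 w1=1 w2=1 clk=1 w0=1
t10.Δ2 w1=1 w2=0 clk=1 w0=1
t10.Δ3 w1=0 w2=0 clk=1 w0=1
t10.Δ4 w1=0 w2=0 clk=1 w0=0
t11.Δ0 w1=0 w2=0 clk=1 w0=0
t11.Δ1 w1=0 w2=0 clk=0 w0=0
t12.Δ0 w1=0 w2=0 clk=0 w0=0
t12.Δ1 w1=0 w2=0 clk=1 w0=0
t12.Δ2 w1=0 w2=1 clk=1 w0=0
t12.Δ3 w1=1 w2=1 clk=1 w0=1
t13.Δ0 w1=1 w2=1 clk=1 w0=1
t13.Δ1 w1=1 w2=1 clk=0 w0=1
t14.Δ0 w1=1 w2=1 clk=0 w0=1
t14.Δ1 w1=1 w2=1 clk=1 w0=1
t14.Δ2 w1=1 w2=0 clk=1 w0=1
t14.Δ3 w1=0 w2=0 clk=1 w0=1
t14.Δ4 w1=0 w2=0 clk=1 w0=0

1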